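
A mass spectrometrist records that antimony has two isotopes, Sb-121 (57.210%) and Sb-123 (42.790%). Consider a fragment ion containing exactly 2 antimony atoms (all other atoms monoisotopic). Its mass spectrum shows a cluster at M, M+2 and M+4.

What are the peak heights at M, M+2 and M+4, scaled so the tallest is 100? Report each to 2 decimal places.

66.85 : 100.00 : 37.40

Expanding (0.57210 + 0.42790)^2:
P(M) = 0.57210^2 = 0.327298
P(M+2) = 2 × 0.57210^1 × 0.42790^1 = 0.489603
P(M+4) = 0.42790^2 = 0.183098
The M+2 peak is largest (0.489603); scaling to 100 gives 66.85 : 100.00 : 37.40.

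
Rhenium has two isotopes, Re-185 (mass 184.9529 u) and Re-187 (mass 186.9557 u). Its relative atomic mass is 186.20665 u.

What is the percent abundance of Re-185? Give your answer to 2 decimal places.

37.40%

Let x be the fractional abundance of Re-185; then Re-187 has abundance 1 − x.
184.9529·x + 186.9557·(1 − x) = 186.20665
(184.9529 − 186.9557)·x = 186.20665 − 186.9557
x = -0.74905 / -2.0028 = 0.37400 → 37.40% Re-185, 62.60% Re-187.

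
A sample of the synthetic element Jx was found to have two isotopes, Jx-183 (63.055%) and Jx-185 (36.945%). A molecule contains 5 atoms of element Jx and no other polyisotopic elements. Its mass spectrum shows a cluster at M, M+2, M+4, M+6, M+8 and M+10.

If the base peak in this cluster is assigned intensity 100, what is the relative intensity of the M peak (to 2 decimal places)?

Term probabilities: M 0.0997, M+2 0.2920, M+4 0.3422, M+6 0.2005, M+8 0.0587, M+10 0.0069. Base peak = M+4.
P(M+4) = C(5,2) × 0.63055^3 × 0.36945^2 = 10 × 0.25070246 × 0.1364933 = 0.342192 (base)
P(M) = C(5,0) × 0.63055^5 × 0.36945^0 = 1 × 0.09967762 × 1.0000 = 0.099678
Relative intensity = 0.099678 / 0.342192 × 100 = 29.13

29.13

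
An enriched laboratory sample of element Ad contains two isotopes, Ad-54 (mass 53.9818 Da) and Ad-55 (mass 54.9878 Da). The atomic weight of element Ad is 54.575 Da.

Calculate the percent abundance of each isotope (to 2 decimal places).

Writing the weighted mean with unknown fraction x of Ad-54:
53.9818·x + 54.9878·(1 − x) = 54.575
(53.9818 − 54.9878)·x = 54.575 − 54.9878
x = -0.4128 / -1.0060 = 0.41034 → 41.03% Ad-54, 58.97% Ad-55.

Ad-54: 41.03%, Ad-55: 58.97%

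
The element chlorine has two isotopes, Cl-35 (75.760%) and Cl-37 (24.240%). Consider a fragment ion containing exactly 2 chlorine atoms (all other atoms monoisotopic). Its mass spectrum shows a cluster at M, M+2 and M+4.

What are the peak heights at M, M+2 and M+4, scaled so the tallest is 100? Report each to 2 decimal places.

Each Cl atom is independently Cl-35 (p = 0.75760) or Cl-37 (q = 0.24240); the cluster is the binomial expansion (p + q)^2.
P(M) = 0.75760^2 = 0.573958
P(M+2) = 2 × 0.75760^1 × 0.24240^1 = 0.367284
P(M+4) = 0.24240^2 = 0.058758
The M peak is largest (0.573958); scaling to 100 gives 100.00 : 63.99 : 10.24.

100.00 : 63.99 : 10.24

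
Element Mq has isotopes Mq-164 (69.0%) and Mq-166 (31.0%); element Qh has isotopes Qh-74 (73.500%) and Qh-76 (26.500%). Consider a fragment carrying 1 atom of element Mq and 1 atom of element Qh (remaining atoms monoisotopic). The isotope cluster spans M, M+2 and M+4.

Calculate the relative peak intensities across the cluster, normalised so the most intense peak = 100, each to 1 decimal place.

Element Mq pattern (n=1): 0.6900 : 0.3100
Element Qh pattern (n=1): 0.7350 : 0.2650
Convolve the two distributions (both contribute in 2-u steps):
  M: 0.6900×0.7350 = 0.507150
  M+2: 0.6900×0.2650 + 0.3100×0.7350 = 0.410700
  M+4: 0.3100×0.2650 = 0.082150
Scale to base peak (0.507150) = 100: 100.0 : 81.0 : 16.2

100.0 : 81.0 : 16.2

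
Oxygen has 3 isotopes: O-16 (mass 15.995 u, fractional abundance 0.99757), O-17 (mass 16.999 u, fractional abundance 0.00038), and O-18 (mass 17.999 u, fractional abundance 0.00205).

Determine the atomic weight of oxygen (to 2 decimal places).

16.00 u

The abundance-weighted mean is 0.99757 × 15.995 + 0.00038 × 16.999 + 0.00205 × 17.999
= 15.9561 + 0.0065 + 0.0369 = 15.9995 u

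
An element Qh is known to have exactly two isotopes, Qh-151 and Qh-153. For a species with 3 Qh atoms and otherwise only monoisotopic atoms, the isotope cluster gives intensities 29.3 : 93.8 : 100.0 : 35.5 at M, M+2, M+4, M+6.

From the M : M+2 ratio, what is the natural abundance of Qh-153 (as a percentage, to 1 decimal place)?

Write p for the Qh-151 fraction. I(M+2)/I(M) = [C(3,1)·p^2·(1−p)] / p^3 = 3·(1−p)/p = 93.8/29.3 = 3.2014
(1−p)/p = 3.2014/3 = 1.0671  ⇒  p = 1/(1 + 1.0671) = 0.4838
Qh-151: 48.4%, Qh-153: 51.6%.

51.6%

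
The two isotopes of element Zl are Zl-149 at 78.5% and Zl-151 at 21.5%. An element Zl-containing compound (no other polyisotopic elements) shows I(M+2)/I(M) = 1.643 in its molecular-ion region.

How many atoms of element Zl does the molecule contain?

The M+2/M ratio from n Zl atoms is n · q/p = n · 0.215/0.785.
n = 1.643 × 0.785/0.215 = 6.00 ≈ 6

6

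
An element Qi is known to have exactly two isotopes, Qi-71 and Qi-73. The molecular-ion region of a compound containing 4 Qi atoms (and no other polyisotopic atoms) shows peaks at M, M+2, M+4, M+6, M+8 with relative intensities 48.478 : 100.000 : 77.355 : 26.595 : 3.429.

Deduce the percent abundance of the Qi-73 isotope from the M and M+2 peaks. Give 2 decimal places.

Let p = fractional abundance of Qi-71. I(M+2)/I(M) = [C(4,1)·p^3·(1−p)] / p^4 = 4·(1−p)/p = 100.000/48.478 = 2.0628
(1−p)/p = 2.0628/4 = 0.5157  ⇒  p = 1/(1 + 0.5157) = 0.6598
Qi-71: 65.98%, Qi-73: 34.02%.

34.02%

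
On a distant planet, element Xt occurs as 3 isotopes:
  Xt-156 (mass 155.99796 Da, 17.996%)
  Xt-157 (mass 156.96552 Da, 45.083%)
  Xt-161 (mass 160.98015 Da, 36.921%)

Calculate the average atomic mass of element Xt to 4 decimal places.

Average mass = Σ (abundance × isotope mass) = 0.17996 × 155.99796 + 0.45083 × 156.96552 + 0.36921 × 160.98015
= 28.073393 + 70.764765 + 59.435481 = 158.273639 Da

158.2736 Da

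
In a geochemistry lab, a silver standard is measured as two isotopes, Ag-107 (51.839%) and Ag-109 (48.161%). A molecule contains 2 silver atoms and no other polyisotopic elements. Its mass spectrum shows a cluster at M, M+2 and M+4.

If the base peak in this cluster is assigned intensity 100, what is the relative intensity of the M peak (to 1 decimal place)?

Binomial terms of (0.51839 + 0.48161)^2: M 0.2687, M+2 0.4993, M+4 0.2319 → M+2 is the base peak.
P(M+2) = C(2,1) × 0.51839^1 × 0.48161^1 = 2 × 0.51839 × 0.48161 = 0.499324 (base)
P(M) = C(2,0) × 0.51839^2 × 0.48161^0 = 1 × 0.26872819 × 1.0000 = 0.268728
Relative intensity = 0.268728 / 0.499324 × 100 = 53.8

53.8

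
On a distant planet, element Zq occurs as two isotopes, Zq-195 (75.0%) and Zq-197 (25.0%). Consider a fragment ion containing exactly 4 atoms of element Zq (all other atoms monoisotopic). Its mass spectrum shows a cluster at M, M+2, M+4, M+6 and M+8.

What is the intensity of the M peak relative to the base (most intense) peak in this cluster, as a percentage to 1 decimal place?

(0.750 + 0.250)^4 gives M 0.3164, M+2 0.4219, M+4 0.2109, M+6 0.0469, M+8 0.0039; the largest is M+2.
P(M+2) = C(4,1) × 0.750^3 × 0.250^1 = 4 × 0.421875 × 0.2500 = 0.421875 (base)
P(M) = C(4,0) × 0.750^4 × 0.250^0 = 1 × 0.31640625 × 1.0000 = 0.316406
Relative intensity = 0.316406 / 0.421875 × 100 = 75.0

75.0%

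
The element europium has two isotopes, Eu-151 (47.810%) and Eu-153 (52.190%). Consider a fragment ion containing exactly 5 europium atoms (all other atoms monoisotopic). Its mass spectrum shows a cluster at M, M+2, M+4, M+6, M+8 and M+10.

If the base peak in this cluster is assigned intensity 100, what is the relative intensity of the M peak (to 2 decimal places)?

7.69

Binomial terms of (0.47810 + 0.52190)^5: M 0.0250, M+2 0.1363, M+4 0.2977, M+6 0.3249, M+8 0.1774, M+10 0.0387 → M+6 is the base peak.
P(M+6) = C(5,3) × 0.47810^2 × 0.52190^3 = 10 × 0.22857961 × 0.14215492 = 0.324937 (base)
P(M) = C(5,0) × 0.47810^5 × 0.52190^0 = 1 × 0.02498007 × 1.0000 = 0.024980
Relative intensity = 0.024980 / 0.324937 × 100 = 7.69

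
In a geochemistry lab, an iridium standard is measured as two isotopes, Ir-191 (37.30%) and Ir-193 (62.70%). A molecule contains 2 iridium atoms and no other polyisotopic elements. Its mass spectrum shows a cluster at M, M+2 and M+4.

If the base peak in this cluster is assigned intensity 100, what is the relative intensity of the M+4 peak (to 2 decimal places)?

(0.3730 + 0.6270)^2 gives M 0.1391, M+2 0.4677, M+4 0.3931; the largest is M+2.
P(M+2) = C(2,1) × 0.3730^1 × 0.6270^1 = 2 × 0.3730 × 0.6270 = 0.467742 (base)
P(M+4) = C(2,2) × 0.3730^0 × 0.6270^2 = 1 × 1.0000 × 0.393129 = 0.393129
Relative intensity = 0.393129 / 0.467742 × 100 = 84.05

84.05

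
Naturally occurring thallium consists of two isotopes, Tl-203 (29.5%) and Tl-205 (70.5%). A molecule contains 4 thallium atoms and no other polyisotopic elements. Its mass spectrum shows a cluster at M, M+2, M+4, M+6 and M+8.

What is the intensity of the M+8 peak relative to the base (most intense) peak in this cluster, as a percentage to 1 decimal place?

59.7%

Binomial terms of (0.295 + 0.705)^4: M 0.0076, M+2 0.0724, M+4 0.2595, M+6 0.4135, M+8 0.2470 → M+6 is the base peak.
P(M+6) = C(4,3) × 0.295^1 × 0.705^3 = 4 × 0.2950 × 0.35040263 = 0.413475 (base)
P(M+8) = C(4,4) × 0.295^0 × 0.705^4 = 1 × 1.0000 × 0.24703385 = 0.247034
Relative intensity = 0.247034 / 0.413475 × 100 = 59.7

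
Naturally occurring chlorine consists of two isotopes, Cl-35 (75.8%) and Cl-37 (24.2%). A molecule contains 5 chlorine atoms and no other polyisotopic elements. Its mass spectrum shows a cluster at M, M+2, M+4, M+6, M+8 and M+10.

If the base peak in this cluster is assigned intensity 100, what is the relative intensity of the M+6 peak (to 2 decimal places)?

20.39

Binomial terms of (0.758 + 0.242)^5: M 0.2502, M+2 0.3994, M+4 0.2551, M+6 0.0814, M+8 0.0130, M+10 0.0008 → M+2 is the base peak.
P(M+2) = C(5,1) × 0.758^4 × 0.242^1 = 5 × 0.33012379 × 0.2420 = 0.399450 (base)
P(M+6) = C(5,3) × 0.758^2 × 0.242^3 = 10 × 0.574564 × 0.01417249 = 0.081430
Relative intensity = 0.081430 / 0.399450 × 100 = 20.39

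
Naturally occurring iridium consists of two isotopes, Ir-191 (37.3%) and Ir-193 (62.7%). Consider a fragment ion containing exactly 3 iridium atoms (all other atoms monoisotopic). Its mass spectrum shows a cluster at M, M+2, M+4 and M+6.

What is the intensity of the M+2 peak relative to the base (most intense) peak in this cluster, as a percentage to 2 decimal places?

59.49%

(0.373 + 0.627)^3 gives M 0.0519, M+2 0.2617, M+4 0.4399, M+6 0.2465; the largest is M+4.
P(M+4) = C(3,2) × 0.373^1 × 0.627^2 = 3 × 0.3730 × 0.393129 = 0.439911 (base)
P(M+2) = C(3,1) × 0.373^2 × 0.627^1 = 3 × 0.139129 × 0.6270 = 0.261702
Relative intensity = 0.261702 / 0.439911 × 100 = 59.49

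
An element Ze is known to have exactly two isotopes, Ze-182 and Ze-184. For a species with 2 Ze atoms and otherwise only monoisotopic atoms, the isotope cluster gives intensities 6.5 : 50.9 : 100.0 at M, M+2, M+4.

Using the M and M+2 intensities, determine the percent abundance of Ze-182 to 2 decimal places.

20.34%

If p is the fraction of Ze that is Ze-182, then I(M+2)/I(M) = [C(2,1)·p^1·(1−p)] / p^2 = 2·(1−p)/p = 50.9/6.5 = 7.8308
(1−p)/p = 7.8308/2 = 3.9154  ⇒  p = 1/(1 + 3.9154) = 0.2034
Ze-182: 20.34%, Ze-184: 79.66%.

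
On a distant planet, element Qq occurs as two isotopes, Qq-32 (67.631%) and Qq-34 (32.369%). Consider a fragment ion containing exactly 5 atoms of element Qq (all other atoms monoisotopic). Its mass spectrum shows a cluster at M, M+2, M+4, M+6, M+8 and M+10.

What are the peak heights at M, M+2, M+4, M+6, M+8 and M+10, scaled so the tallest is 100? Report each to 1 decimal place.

41.8 : 100.0 : 95.7 : 45.8 : 11.0 : 1.0

The 5 Qq atoms are independent, so intensities follow the terms of (0.67631 + 0.32369)^5.
P(M) = 0.67631^5 = 0.141491
P(M+2) = 5 × 0.67631^4 × 0.32369^1 = 0.338597
P(M+4) = 10 × 0.67631^3 × 0.32369^2 = 0.324113
P(M+6) = 10 × 0.67631^2 × 0.32369^3 = 0.155124
P(M+8) = 5 × 0.67631^1 × 0.32369^4 = 0.037122
P(M+10) = 0.32369^5 = 0.003553
The M+2 peak is largest (0.338597); scaling to 100 gives 41.8 : 100.0 : 95.7 : 45.8 : 11.0 : 1.0.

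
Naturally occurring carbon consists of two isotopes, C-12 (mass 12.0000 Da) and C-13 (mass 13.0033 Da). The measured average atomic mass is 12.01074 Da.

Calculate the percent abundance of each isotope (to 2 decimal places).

Writing the weighted mean with unknown fraction x of C-12:
12.0000·x + 13.0033·(1 − x) = 12.01074
(12.0000 − 13.0033)·x = 12.01074 − 13.0033
x = -0.99256 / -1.0033 = 0.98930 → 98.93% C-12, 1.07% C-13.

C-12: 98.93%, C-13: 1.07%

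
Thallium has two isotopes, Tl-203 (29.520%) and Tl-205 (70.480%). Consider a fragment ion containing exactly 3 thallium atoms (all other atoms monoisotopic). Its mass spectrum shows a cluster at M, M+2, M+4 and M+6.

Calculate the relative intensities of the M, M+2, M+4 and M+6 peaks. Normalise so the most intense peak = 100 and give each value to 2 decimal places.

Each Tl atom is independently Tl-203 (p = 0.29520) or Tl-205 (q = 0.70480); the cluster is the binomial expansion (p + q)^3.
P(M) = 0.29520^3 = 0.025725
P(M+2) = 3 × 0.29520^2 × 0.70480^1 = 0.184255
P(M+4) = 3 × 0.29520^1 × 0.70480^2 = 0.439916
P(M+6) = 0.70480^3 = 0.350104
The M+4 peak is largest (0.439916); scaling to 100 gives 5.85 : 41.88 : 100.00 : 79.58.

5.85 : 41.88 : 100.00 : 79.58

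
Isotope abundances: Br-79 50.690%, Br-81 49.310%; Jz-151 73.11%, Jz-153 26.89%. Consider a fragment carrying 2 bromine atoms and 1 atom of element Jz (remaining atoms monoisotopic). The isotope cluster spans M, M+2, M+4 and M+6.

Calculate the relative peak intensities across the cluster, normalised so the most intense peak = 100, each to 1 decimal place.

Bromine pattern (n=2): 0.25694761 : 0.49990478 : 0.24314761
Element Jz pattern (n=1): 0.7311 : 0.2689
Convolve the two distributions (both contribute in 2-u steps):
  M: 0.25694761×0.7311 = 0.187854
  M+2: 0.25694761×0.2689 + 0.49990478×0.7311 = 0.434574
  M+4: 0.49990478×0.2689 + 0.24314761×0.7311 = 0.312190
  M+6: 0.24314761×0.2689 = 0.065382
Scale to base peak (0.434574) = 100: 43.2 : 100.0 : 71.8 : 15.0

43.2 : 100.0 : 71.8 : 15.0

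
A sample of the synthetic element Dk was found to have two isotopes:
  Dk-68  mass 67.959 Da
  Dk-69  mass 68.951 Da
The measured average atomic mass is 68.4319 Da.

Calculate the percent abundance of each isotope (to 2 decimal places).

Dk-68: 52.33%, Dk-69: 47.67%

Let x be the fractional abundance of Dk-68; then Dk-69 has abundance 1 − x.
67.959·x + 68.951·(1 − x) = 68.4319
(67.959 − 68.951)·x = 68.4319 − 68.951
x = -0.5191 / -0.992 = 0.52329 → 52.33% Dk-68, 47.67% Dk-69.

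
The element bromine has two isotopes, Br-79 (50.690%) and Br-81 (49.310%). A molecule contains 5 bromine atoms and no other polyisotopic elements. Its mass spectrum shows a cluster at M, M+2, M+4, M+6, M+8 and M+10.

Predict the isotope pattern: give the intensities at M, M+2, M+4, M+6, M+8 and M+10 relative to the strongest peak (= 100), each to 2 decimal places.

10.57 : 51.40 : 100.00 : 97.28 : 47.31 : 9.21

Each Br atom is independently Br-79 (p = 0.50690) or Br-81 (q = 0.49310); the cluster is the binomial expansion (p + q)^5.
P(M) = 0.50690^5 = 0.033467
P(M+2) = 5 × 0.50690^4 × 0.49310^1 = 0.162777
P(M+4) = 10 × 0.50690^3 × 0.49310^2 = 0.316692
P(M+6) = 10 × 0.50690^2 × 0.49310^3 = 0.308070
P(M+8) = 5 × 0.50690^1 × 0.49310^4 = 0.149842
P(M+10) = 0.49310^5 = 0.029152
The M+4 peak is largest (0.316692); scaling to 100 gives 10.57 : 51.40 : 100.00 : 97.28 : 47.31 : 9.21.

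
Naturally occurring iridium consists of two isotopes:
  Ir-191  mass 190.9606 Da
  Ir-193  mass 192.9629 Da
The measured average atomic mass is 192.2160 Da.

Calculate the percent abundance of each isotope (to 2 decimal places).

Let x be the fractional abundance of Ir-191; then Ir-193 has abundance 1 − x.
190.9606·x + 192.9629·(1 − x) = 192.2160
(190.9606 − 192.9629)·x = 192.2160 − 192.9629
x = -0.7469 / -2.0023 = 0.37302 → 37.30% Ir-191, 62.70% Ir-193.

Ir-191: 37.30%, Ir-193: 62.70%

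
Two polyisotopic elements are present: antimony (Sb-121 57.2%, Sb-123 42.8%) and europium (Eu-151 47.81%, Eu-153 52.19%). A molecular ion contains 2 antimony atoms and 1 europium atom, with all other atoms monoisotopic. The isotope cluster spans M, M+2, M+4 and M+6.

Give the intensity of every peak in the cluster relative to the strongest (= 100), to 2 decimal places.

Antimony pattern (n=2): 0.327184 : 0.489632 : 0.183184
Europium pattern (n=1): 0.4781 : 0.5219
Convolve the two distributions (both contribute in 2-u steps):
  M: 0.327184×0.4781 = 0.156427
  M+2: 0.327184×0.5219 + 0.489632×0.4781 = 0.404850
  M+4: 0.489632×0.5219 + 0.183184×0.4781 = 0.343119
  M+6: 0.183184×0.5219 = 0.095604
Scale to base peak (0.404850) = 100: 38.64 : 100.00 : 84.75 : 23.61

38.64 : 100.00 : 84.75 : 23.61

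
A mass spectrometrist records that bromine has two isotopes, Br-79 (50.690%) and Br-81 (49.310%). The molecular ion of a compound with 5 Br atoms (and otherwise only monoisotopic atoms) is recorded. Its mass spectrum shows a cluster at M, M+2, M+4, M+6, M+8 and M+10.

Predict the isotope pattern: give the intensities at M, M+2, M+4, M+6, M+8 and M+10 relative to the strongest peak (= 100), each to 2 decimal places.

Each Br atom is independently Br-79 (p = 0.50690) or Br-81 (q = 0.49310); the cluster is the binomial expansion (p + q)^5.
P(M) = 0.50690^5 = 0.033467
P(M+2) = 5 × 0.50690^4 × 0.49310^1 = 0.162777
P(M+4) = 10 × 0.50690^3 × 0.49310^2 = 0.316692
P(M+6) = 10 × 0.50690^2 × 0.49310^3 = 0.308070
P(M+8) = 5 × 0.50690^1 × 0.49310^4 = 0.149842
P(M+10) = 0.49310^5 = 0.029152
The M+4 peak is largest (0.316692); scaling to 100 gives 10.57 : 51.40 : 100.00 : 97.28 : 47.31 : 9.21.

10.57 : 51.40 : 100.00 : 97.28 : 47.31 : 9.21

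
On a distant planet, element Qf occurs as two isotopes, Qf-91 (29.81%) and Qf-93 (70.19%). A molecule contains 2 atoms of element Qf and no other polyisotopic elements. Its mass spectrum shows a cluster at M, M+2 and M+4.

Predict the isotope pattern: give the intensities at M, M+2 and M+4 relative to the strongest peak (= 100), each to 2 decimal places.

18.04 : 84.94 : 100.00

Expanding (0.2981 + 0.7019)^2:
P(M) = 0.2981^2 = 0.088864
P(M+2) = 2 × 0.2981^1 × 0.7019^1 = 0.418473
P(M+4) = 0.7019^2 = 0.492664
The M+4 peak is largest (0.492664); scaling to 100 gives 18.04 : 84.94 : 100.00.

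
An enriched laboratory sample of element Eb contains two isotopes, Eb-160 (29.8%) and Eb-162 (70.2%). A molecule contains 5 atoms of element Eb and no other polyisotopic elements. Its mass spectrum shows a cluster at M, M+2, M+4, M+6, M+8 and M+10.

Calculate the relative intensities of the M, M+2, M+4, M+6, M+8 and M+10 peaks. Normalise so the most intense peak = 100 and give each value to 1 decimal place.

The 5 Eb atoms are independent, so intensities follow the terms of (0.298 + 0.702)^5.
P(M) = 0.298^5 = 0.002350
P(M+2) = 5 × 0.298^4 × 0.702^1 = 0.027680
P(M+4) = 10 × 0.298^3 × 0.702^2 = 0.130414
P(M+6) = 10 × 0.298^2 × 0.702^3 = 0.307216
P(M+8) = 5 × 0.298^1 × 0.702^4 = 0.361855
P(M+10) = 0.702^5 = 0.170485
The M+8 peak is largest (0.361855); scaling to 100 gives 0.6 : 7.6 : 36.0 : 84.9 : 100.0 : 47.1.

0.6 : 7.6 : 36.0 : 84.9 : 100.0 : 47.1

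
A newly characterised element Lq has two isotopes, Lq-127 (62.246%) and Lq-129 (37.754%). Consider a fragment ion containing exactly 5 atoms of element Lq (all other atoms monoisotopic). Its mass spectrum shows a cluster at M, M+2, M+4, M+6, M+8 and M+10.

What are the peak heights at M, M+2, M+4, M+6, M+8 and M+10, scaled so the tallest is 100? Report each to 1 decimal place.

The 5 Lq atoms are independent, so intensities follow the terms of (0.62246 + 0.37754)^5.
P(M) = 0.62246^5 = 0.093445
P(M+2) = 5 × 0.62246^4 × 0.37754^1 = 0.283386
P(M+4) = 10 × 0.62246^3 × 0.37754^2 = 0.343764
P(M+6) = 10 × 0.62246^2 × 0.37754^3 = 0.208503
P(M+8) = 5 × 0.62246^1 × 0.37754^4 = 0.063231
P(M+10) = 0.37754^5 = 0.007670
The M+4 peak is largest (0.343764); scaling to 100 gives 27.2 : 82.4 : 100.0 : 60.7 : 18.4 : 2.2.

27.2 : 82.4 : 100.0 : 60.7 : 18.4 : 2.2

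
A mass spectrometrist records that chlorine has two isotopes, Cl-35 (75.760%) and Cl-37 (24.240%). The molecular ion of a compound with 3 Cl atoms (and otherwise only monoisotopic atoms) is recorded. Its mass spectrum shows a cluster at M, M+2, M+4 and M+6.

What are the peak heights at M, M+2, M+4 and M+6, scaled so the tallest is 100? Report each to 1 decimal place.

100.0 : 96.0 : 30.7 : 3.3

The 3 Cl atoms are independent, so intensities follow the terms of (0.75760 + 0.24240)^3.
P(M) = 0.75760^3 = 0.434830
P(M+2) = 3 × 0.75760^2 × 0.24240^1 = 0.417382
P(M+4) = 3 × 0.75760^1 × 0.24240^2 = 0.133545
P(M+6) = 0.24240^3 = 0.014243
The M peak is largest (0.434830); scaling to 100 gives 100.0 : 96.0 : 30.7 : 3.3.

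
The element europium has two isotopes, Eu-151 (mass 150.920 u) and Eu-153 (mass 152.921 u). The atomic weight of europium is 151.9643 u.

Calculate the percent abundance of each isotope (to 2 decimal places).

Eu-151: 47.81%, Eu-153: 52.19%

With x = fraction of Eu-151 (so Eu-153 is 1 − x):
150.920·x + 152.921·(1 − x) = 151.9643
(150.920 − 152.921)·x = 151.9643 − 152.921
x = -0.9567 / -2.001 = 0.47811 → 47.81% Eu-151, 52.19% Eu-153.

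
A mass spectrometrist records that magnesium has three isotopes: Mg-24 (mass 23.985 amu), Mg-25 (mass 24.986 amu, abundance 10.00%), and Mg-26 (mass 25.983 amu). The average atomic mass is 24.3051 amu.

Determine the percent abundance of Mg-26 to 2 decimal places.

11.01%

Let x and y be the fractions of Mg-24 and Mg-26. Then x + y = 1 − 0.1000 = 0.9000 and 23.985x + 25.983y = 24.3051 − 0.1000×24.986 = 21.8065.
Substituting: 23.985x + 25.983(0.9000 − x) = 21.8065
(23.985 − 25.983)x = -1.5782  ⇒  x = 0.78989, y = 0.11011
Mg-24: 78.99%, Mg-26: 11.01%.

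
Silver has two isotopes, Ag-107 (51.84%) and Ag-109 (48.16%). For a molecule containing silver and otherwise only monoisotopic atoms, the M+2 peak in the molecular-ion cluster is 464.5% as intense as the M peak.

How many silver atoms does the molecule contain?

The M+2/M ratio from n Ag atoms is n · q/p = n · 0.4816/0.5184.
n = 4.645 × 0.5184/0.4816 = 5.00 ≈ 5

5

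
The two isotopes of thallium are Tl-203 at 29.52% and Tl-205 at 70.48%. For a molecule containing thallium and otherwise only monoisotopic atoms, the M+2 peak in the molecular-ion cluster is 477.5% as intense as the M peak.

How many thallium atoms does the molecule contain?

For n independent Tl atoms, I(M+2)/I(M) = n · (abundance Tl-205) / (abundance Tl-203) = n · 0.7048/0.2952.
n = 4.775 × 0.2952/0.7048 = 2.00 ≈ 2

2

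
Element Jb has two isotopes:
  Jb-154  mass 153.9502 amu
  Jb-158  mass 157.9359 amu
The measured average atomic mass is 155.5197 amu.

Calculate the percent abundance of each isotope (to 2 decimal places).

Jb-154: 60.62%, Jb-158: 39.38%

With x = fraction of Jb-154 (so Jb-158 is 1 − x):
153.9502·x + 157.9359·(1 − x) = 155.5197
(153.9502 − 157.9359)·x = 155.5197 − 157.9359
x = -2.4162 / -3.9857 = 0.60622 → 60.62% Jb-154, 39.38% Jb-158.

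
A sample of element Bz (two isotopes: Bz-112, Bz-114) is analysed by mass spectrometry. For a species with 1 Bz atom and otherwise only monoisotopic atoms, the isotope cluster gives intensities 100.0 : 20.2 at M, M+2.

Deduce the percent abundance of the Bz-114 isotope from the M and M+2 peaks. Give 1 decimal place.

16.8%

Write p for the Bz-112 fraction. I(M+2)/I(M) = [C(1,1)·p^0·(1−p)] / p^1 = 1·(1−p)/p = 20.2/100.0 = 0.2020
(1−p)/p = 0.2020/1 = 0.2020  ⇒  p = 1/(1 + 0.2020) = 0.8319
Bz-112: 83.2%, Bz-114: 16.8%.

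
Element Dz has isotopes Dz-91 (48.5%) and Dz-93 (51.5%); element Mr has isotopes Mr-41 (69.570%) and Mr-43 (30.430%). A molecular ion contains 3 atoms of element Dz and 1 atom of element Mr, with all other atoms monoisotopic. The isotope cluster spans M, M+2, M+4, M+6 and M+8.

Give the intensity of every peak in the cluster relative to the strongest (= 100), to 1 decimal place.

20.9 : 75.9 : 100.0 : 56.0 : 11.0

Element Dz pattern (n=3): 0.11408412 : 0.36342262 : 0.38590238 : 0.13659088
Element Mr pattern (n=1): 0.6957 : 0.3043
Convolve the two distributions (both contribute in 2-u steps):
  M: 0.11408412×0.6957 = 0.079368
  M+2: 0.11408412×0.3043 + 0.36342262×0.6957 = 0.287549
  M+4: 0.36342262×0.3043 + 0.38590238×0.6957 = 0.379062
  M+6: 0.38590238×0.3043 + 0.13659088×0.6957 = 0.212456
  M+8: 0.13659088×0.3043 = 0.041565
Scale to base peak (0.379062) = 100: 20.9 : 75.9 : 100.0 : 56.0 : 11.0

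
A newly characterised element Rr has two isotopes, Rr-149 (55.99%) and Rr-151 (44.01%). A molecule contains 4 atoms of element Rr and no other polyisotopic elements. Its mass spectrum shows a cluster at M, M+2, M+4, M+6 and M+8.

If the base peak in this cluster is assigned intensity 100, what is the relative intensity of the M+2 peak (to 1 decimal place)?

(0.5599 + 0.4401)^4 gives M 0.0983, M+2 0.3090, M+4 0.3643, M+6 0.1909, M+8 0.0375; the largest is M+4.
P(M+4) = C(4,2) × 0.5599^2 × 0.4401^2 = 6 × 0.31348801 × 0.19368801 = 0.364313 (base)
P(M+2) = C(4,1) × 0.5599^3 × 0.4401^1 = 4 × 0.17552194 × 0.4401 = 0.308989
Relative intensity = 0.308989 / 0.364313 × 100 = 84.8

84.8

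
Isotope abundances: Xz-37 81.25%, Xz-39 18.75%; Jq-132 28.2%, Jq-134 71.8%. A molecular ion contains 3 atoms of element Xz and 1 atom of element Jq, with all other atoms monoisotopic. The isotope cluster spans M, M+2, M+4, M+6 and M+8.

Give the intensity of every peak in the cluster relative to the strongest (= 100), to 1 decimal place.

30.9 : 100.0 : 59.4 : 12.9 : 1.0

Element Xz pattern (n=3): 0.53637695 : 0.37133789 : 0.08569336 : 0.0065918
Element Jq pattern (n=1): 0.2820 : 0.7180
Convolve the two distributions (both contribute in 2-u steps):
  M: 0.53637695×0.2820 = 0.151258
  M+2: 0.53637695×0.7180 + 0.37133789×0.2820 = 0.489836
  M+4: 0.37133789×0.7180 + 0.08569336×0.2820 = 0.290786
  M+6: 0.08569336×0.7180 + 0.0065918×0.2820 = 0.063387
  M+8: 0.0065918×0.7180 = 0.004733
Scale to base peak (0.489836) = 100: 30.9 : 100.0 : 59.4 : 12.9 : 1.0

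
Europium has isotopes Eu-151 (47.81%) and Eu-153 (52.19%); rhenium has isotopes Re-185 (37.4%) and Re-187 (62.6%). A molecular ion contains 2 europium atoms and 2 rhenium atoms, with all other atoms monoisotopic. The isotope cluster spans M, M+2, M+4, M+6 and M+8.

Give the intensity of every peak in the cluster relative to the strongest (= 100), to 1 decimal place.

Europium pattern (n=2): 0.22857961 : 0.49904078 : 0.27237961
Rhenium pattern (n=2): 0.139876 : 0.468248 : 0.391876
Convolve the two distributions (both contribute in 2-u steps):
  M: 0.22857961×0.139876 = 0.031973
  M+2: 0.22857961×0.468248 + 0.49904078×0.139876 = 0.176836
  M+4: 0.22857961×0.391876 + 0.49904078×0.468248 + 0.27237961×0.139876 = 0.361349
  M+6: 0.49904078×0.391876 + 0.27237961×0.468248 = 0.323103
  M+8: 0.27237961×0.391876 = 0.106739
Scale to base peak (0.361349) = 100: 8.8 : 48.9 : 100.0 : 89.4 : 29.5

8.8 : 48.9 : 100.0 : 89.4 : 29.5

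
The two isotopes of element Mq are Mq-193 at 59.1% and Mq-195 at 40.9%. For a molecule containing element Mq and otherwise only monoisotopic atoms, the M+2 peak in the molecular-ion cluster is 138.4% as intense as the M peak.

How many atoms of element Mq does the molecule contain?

2

With n Mq atoms, P(M+2)/P(M) = C(n,1)·p^(n−1)q / p^n = n·q/p = n · 0.409/0.591.
n = 1.384 × 0.591/0.409 = 2.00 ≈ 2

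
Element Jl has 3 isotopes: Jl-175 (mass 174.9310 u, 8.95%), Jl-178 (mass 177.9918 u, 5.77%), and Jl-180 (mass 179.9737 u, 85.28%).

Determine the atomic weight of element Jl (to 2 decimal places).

Ar = Σ fᵢ·mᵢ = 0.0895 × 174.9310 + 0.0577 × 177.9918 + 0.8528 × 179.9737
= 15.65632 + 10.27013 + 153.48157 = 179.40802 u

179.41 u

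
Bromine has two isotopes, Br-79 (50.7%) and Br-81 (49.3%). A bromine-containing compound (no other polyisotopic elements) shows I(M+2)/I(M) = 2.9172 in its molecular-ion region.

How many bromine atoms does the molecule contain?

With n Br atoms, P(M+2)/P(M) = C(n,1)·p^(n−1)q / p^n = n·q/p = n · 0.493/0.507.
n = 2.9172 × 0.507/0.493 = 3.00 ≈ 3

3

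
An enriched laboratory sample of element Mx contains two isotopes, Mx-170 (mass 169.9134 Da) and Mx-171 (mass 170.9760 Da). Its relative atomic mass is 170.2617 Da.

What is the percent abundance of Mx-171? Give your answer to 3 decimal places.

Let x be the fractional abundance of Mx-170; then Mx-171 has abundance 1 − x.
169.9134·x + 170.9760·(1 − x) = 170.2617
(169.9134 − 170.9760)·x = 170.2617 − 170.9760
x = -0.7143 / -1.0626 = 0.67222 → 67.222% Mx-170, 32.778% Mx-171.

32.778%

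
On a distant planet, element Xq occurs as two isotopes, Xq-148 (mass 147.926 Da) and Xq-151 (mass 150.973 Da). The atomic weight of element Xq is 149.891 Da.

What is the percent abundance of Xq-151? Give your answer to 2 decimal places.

64.49%

With x = fraction of Xq-148 (so Xq-151 is 1 − x):
147.926·x + 150.973·(1 − x) = 149.891
(147.926 − 150.973)·x = 149.891 − 150.973
x = -1.082 / -3.047 = 0.35510 → 35.51% Xq-148, 64.49% Xq-151.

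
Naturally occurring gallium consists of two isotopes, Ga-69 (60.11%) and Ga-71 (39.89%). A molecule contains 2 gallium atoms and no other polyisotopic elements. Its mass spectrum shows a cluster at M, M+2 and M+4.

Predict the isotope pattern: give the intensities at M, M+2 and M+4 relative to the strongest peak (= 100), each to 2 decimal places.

75.34 : 100.00 : 33.18

Expanding (0.6011 + 0.3989)^2:
P(M) = 0.6011^2 = 0.361321
P(M+2) = 2 × 0.6011^1 × 0.3989^1 = 0.479558
P(M+4) = 0.3989^2 = 0.159121
The M+2 peak is largest (0.479558); scaling to 100 gives 75.34 : 100.00 : 33.18.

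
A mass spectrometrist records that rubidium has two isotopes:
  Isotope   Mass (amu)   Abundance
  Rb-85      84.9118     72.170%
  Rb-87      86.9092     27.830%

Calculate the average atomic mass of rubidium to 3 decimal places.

The abundance-weighted mean is 0.72170 × 84.9118 + 0.27830 × 86.9092
= 61.28085 + 24.18683 = 85.46768 amu

85.468 amu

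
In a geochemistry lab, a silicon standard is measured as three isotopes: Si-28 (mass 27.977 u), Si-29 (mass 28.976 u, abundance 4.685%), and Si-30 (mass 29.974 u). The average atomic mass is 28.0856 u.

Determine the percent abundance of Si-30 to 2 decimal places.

3.09%

Let x and y be the fractions of Si-28 and Si-30. Then x + y = 1 − 0.04685 = 0.95315 and 27.977x + 29.974y = 28.0856 − 0.04685×28.976 = 26.7280744.
Substituting: 27.977x + 29.974(0.95315 − x) = 26.7280744
(27.977 − 29.974)x = -1.8416437  ⇒  x = 0.92221, y = 0.03094
Si-28: 92.22%, Si-30: 3.09%.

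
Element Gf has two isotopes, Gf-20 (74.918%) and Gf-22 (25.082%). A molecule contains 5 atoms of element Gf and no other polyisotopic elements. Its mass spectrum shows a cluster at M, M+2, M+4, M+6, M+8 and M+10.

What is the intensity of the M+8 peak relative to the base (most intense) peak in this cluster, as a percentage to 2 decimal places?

3.75%

Binomial terms of (0.74918 + 0.25082)^5: M 0.2360, M+2 0.3951, M+4 0.2645, M+6 0.0886, M+8 0.0148, M+10 0.0010 → M+2 is the base peak.
P(M+2) = C(5,1) × 0.74918^4 × 0.25082^1 = 5 × 0.31502477 × 0.25082 = 0.395073 (base)
P(M+8) = C(5,4) × 0.74918^1 × 0.25082^4 = 5 × 0.74918 × 0.00395775 = 0.014825
Relative intensity = 0.014825 / 0.395073 × 100 = 3.75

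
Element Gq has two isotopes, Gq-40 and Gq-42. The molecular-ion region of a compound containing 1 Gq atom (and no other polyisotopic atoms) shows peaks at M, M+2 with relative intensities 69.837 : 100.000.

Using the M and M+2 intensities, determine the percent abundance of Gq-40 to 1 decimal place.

41.1%

Write p for the Gq-40 fraction. I(M+2)/I(M) = [C(1,1)·p^0·(1−p)] / p^1 = 1·(1−p)/p = 100.000/69.837 = 1.4319
(1−p)/p = 1.4319/1 = 1.4319  ⇒  p = 1/(1 + 1.4319) = 0.4112
Gq-40: 41.1%, Gq-42: 58.9%.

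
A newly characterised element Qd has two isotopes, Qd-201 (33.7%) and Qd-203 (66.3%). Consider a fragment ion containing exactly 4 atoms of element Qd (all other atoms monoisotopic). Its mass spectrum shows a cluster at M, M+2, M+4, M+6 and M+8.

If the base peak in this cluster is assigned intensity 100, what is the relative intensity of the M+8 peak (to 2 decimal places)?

49.18

Term probabilities: M 0.0129, M+2 0.1015, M+4 0.2995, M+6 0.3929, M+8 0.1932. Base peak = M+6.
P(M+6) = C(4,3) × 0.337^1 × 0.663^3 = 4 × 0.3370 × 0.29143425 = 0.392853 (base)
P(M+8) = C(4,4) × 0.337^0 × 0.663^4 = 1 × 1.0000 × 0.19322091 = 0.193221
Relative intensity = 0.193221 / 0.392853 × 100 = 49.18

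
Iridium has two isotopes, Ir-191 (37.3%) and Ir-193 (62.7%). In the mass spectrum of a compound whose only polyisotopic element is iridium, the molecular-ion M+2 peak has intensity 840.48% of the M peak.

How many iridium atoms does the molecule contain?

The M+2/M ratio from n Ir atoms is n · q/p = n · 0.627/0.373.
n = 8.4048 × 0.373/0.627 = 5.00 ≈ 5

5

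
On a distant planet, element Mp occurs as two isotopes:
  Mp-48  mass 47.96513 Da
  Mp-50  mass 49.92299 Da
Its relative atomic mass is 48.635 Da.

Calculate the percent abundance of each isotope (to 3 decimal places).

With x = fraction of Mp-48 (so Mp-50 is 1 − x):
47.96513·x + 49.92299·(1 − x) = 48.635
(47.96513 − 49.92299)·x = 48.635 − 49.92299
x = -1.28799 / -1.95786 = 0.65786 → 65.786% Mp-48, 34.214% Mp-50.

Mp-48: 65.786%, Mp-50: 34.214%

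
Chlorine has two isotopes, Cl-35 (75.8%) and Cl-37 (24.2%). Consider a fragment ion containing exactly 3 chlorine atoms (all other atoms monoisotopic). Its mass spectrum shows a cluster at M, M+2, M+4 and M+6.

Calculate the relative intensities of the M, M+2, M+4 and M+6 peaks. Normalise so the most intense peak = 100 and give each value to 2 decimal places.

Expanding (0.758 + 0.242)^3:
P(M) = 0.758^3 = 0.435520
P(M+2) = 3 × 0.758^2 × 0.242^1 = 0.417133
P(M+4) = 3 × 0.758^1 × 0.242^2 = 0.133175
P(M+6) = 0.242^3 = 0.014172
The M peak is largest (0.435520); scaling to 100 gives 100.00 : 95.78 : 30.58 : 3.25.

100.00 : 95.78 : 30.58 : 3.25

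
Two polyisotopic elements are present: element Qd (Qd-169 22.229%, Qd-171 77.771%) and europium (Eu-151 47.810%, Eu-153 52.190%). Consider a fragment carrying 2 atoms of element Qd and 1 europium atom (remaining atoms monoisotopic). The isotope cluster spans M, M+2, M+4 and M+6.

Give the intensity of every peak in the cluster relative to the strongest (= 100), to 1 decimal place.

Element Qd pattern (n=2): 0.04941284 : 0.34575431 : 0.60483284
Europium pattern (n=1): 0.4781 : 0.5219
Convolve the two distributions (both contribute in 2-u steps):
  M: 0.04941284×0.4781 = 0.023624
  M+2: 0.04941284×0.5219 + 0.34575431×0.4781 = 0.191094
  M+4: 0.34575431×0.5219 + 0.60483284×0.4781 = 0.469620
  M+6: 0.60483284×0.5219 = 0.315662
Scale to base peak (0.469620) = 100: 5.0 : 40.7 : 100.0 : 67.2

5.0 : 40.7 : 100.0 : 67.2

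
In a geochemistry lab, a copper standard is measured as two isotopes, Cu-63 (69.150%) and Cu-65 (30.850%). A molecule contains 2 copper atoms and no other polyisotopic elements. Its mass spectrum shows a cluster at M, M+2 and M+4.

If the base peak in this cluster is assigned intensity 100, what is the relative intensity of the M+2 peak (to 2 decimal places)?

Binomial terms of (0.69150 + 0.30850)^2: M 0.4782, M+2 0.4267, M+4 0.0952 → M is the base peak.
P(M) = C(2,0) × 0.69150^2 × 0.30850^0 = 1 × 0.47817225 × 1.0000 = 0.478172 (base)
P(M+2) = C(2,1) × 0.69150^1 × 0.30850^1 = 2 × 0.6915 × 0.3085 = 0.426656
Relative intensity = 0.426656 / 0.478172 × 100 = 89.23

89.23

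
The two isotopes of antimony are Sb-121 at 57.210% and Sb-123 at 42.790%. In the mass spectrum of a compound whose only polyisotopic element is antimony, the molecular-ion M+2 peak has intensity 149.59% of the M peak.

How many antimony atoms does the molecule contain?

2

The M+2/M ratio from n Sb atoms is n · q/p = n · 0.42790/0.57210.
n = 1.4959 × 0.57210/0.42790 = 2.00 ≈ 2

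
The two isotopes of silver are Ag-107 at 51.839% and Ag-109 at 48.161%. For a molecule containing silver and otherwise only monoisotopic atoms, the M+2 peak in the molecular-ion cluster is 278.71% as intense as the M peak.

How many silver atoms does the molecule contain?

With n Ag atoms, P(M+2)/P(M) = C(n,1)·p^(n−1)q / p^n = n·q/p = n · 0.48161/0.51839.
n = 2.7871 × 0.51839/0.48161 = 3.00 ≈ 3

3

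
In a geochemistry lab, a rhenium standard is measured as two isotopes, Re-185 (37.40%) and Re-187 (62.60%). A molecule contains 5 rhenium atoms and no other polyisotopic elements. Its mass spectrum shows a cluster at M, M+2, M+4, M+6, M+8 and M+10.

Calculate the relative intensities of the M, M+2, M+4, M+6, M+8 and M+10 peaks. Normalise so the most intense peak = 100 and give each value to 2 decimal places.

2.13 : 17.85 : 59.74 : 100.00 : 83.69 : 28.02

Each Re atom is independently Re-185 (p = 0.3740) or Re-187 (q = 0.6260); the cluster is the binomial expansion (p + q)^5.
P(M) = 0.3740^5 = 0.007317
P(M+2) = 5 × 0.3740^4 × 0.6260^1 = 0.061239
P(M+4) = 10 × 0.3740^3 × 0.6260^2 = 0.205005
P(M+6) = 10 × 0.3740^2 × 0.6260^3 = 0.343136
P(M+8) = 5 × 0.3740^1 × 0.6260^4 = 0.287170
P(M+10) = 0.6260^5 = 0.096133
The M+6 peak is largest (0.343136); scaling to 100 gives 2.13 : 17.85 : 59.74 : 100.00 : 83.69 : 28.02.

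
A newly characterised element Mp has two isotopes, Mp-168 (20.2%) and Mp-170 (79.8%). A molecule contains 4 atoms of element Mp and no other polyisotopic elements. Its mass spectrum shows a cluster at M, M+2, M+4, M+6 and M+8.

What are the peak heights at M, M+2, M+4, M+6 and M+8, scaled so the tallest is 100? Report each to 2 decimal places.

Expanding (0.202 + 0.798)^4:
P(M) = 0.202^4 = 0.001665
P(M+2) = 4 × 0.202^3 × 0.798^1 = 0.026310
P(M+4) = 6 × 0.202^2 × 0.798^2 = 0.155905
P(M+6) = 4 × 0.202^1 × 0.798^3 = 0.410601
P(M+8) = 0.798^4 = 0.405519
The M+6 peak is largest (0.410601); scaling to 100 gives 0.41 : 6.41 : 37.97 : 100.00 : 98.76.

0.41 : 6.41 : 37.97 : 100.00 : 98.76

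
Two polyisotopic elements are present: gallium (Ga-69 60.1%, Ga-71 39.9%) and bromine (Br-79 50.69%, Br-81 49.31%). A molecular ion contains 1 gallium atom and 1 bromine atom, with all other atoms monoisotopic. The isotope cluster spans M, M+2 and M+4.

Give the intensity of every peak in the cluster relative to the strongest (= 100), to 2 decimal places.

61.10 : 100.00 : 39.46

Gallium pattern (n=1): 0.6010 : 0.3990
Bromine pattern (n=1): 0.5069 : 0.4931
Convolve the two distributions (both contribute in 2-u steps):
  M: 0.6010×0.5069 = 0.304647
  M+2: 0.6010×0.4931 + 0.3990×0.5069 = 0.498606
  M+4: 0.3990×0.4931 = 0.196747
Scale to base peak (0.498606) = 100: 61.10 : 100.00 : 39.46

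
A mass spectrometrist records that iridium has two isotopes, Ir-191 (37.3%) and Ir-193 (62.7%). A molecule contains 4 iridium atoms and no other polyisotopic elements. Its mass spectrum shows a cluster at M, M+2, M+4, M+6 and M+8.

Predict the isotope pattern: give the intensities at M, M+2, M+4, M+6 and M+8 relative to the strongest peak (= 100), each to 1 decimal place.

5.3 : 35.4 : 89.2 : 100.0 : 42.0

The 4 Ir atoms are independent, so intensities follow the terms of (0.373 + 0.627)^4.
P(M) = 0.373^4 = 0.019357
P(M+2) = 4 × 0.373^3 × 0.627^1 = 0.130153
P(M+4) = 6 × 0.373^2 × 0.627^2 = 0.328174
P(M+6) = 4 × 0.373^1 × 0.627^3 = 0.367766
P(M+8) = 0.627^4 = 0.154550
The M+6 peak is largest (0.367766); scaling to 100 gives 5.3 : 35.4 : 89.2 : 100.0 : 42.0.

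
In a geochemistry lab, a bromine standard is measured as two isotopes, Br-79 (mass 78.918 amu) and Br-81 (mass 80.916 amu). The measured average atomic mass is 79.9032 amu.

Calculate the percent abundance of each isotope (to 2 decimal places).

Br-79: 50.69%, Br-81: 49.31%

With x = fraction of Br-79 (so Br-81 is 1 − x):
78.918·x + 80.916·(1 − x) = 79.9032
(78.918 − 80.916)·x = 79.9032 − 80.916
x = -1.0128 / -1.998 = 0.50691 → 50.69% Br-79, 49.31% Br-81.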